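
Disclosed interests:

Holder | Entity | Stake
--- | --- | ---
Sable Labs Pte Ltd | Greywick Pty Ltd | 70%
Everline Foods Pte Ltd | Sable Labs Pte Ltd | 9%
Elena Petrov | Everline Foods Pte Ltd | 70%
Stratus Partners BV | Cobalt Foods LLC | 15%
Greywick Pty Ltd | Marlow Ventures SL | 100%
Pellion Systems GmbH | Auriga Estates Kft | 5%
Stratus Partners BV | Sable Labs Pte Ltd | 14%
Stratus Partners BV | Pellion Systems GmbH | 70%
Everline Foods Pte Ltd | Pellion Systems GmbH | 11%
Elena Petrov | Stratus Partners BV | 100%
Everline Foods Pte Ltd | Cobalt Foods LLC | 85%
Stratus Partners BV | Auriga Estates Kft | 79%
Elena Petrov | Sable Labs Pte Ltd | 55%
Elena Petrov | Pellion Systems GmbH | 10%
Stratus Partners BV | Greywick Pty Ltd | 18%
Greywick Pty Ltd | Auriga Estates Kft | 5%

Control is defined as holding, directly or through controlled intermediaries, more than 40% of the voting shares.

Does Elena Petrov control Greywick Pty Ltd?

Yes

Elena holds 100% of Stratus, so Elena controls Stratus.
Elena holds 70% of Everline, so Elena controls Everline.
Everline and Stratus and Elena together hold 9% + 14% + 55% = 78% of Sable, so Elena controls Sable.
Stratus and Sable together hold 18% + 70% = 88% of Greywick, so Elena controls Greywick.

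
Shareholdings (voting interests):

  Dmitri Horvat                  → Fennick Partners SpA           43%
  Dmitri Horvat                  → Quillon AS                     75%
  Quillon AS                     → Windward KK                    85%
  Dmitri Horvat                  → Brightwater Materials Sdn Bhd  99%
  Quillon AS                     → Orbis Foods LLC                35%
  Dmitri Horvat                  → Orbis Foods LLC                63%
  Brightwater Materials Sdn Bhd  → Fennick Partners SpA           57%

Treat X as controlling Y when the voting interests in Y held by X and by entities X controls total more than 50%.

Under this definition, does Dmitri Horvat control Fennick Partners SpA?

Dmitri holds 99% of Brightwater, so Dmitri controls Brightwater.
Brightwater and Dmitri together hold 57% + 43% = 100% of Fennick, so Dmitri controls Fennick.

Yes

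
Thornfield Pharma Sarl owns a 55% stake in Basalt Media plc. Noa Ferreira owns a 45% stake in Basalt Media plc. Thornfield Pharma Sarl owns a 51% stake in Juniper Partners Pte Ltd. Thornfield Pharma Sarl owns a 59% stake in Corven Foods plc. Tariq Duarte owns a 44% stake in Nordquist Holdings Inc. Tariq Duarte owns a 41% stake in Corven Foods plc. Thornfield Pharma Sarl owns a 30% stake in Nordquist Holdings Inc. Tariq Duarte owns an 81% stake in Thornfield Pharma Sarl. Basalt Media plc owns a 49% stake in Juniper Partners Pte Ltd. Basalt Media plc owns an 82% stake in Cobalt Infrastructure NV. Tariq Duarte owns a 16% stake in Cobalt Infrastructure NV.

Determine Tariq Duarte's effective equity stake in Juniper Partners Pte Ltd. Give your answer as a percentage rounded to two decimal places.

63.14%

Tariq reaches Juniper along 2 paths.
Via Thornfield → Basalt: 81% × 55% × 49% = 21.8295%.
Via Thornfield: 81% × 51% = 41.31%.
Total: 21.8295% + 41.31% = 63.1395%.
Rounded: 63.14%.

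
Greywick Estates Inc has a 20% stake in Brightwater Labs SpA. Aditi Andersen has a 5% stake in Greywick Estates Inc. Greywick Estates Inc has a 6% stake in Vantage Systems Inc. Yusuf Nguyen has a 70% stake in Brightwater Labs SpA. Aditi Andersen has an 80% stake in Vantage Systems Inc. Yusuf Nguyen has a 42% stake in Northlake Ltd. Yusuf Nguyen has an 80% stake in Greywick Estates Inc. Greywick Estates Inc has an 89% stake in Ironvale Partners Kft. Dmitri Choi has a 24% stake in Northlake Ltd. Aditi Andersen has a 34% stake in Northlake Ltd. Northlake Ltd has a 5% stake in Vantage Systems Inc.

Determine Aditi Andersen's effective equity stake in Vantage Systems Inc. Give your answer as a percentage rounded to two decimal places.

Aditi reaches Vantage along 3 paths.
Via Greywick: 5% × 6% = 0.3%.
Direct stake: 80% = 80%.
Via Northlake: 34% × 5% = 1.7%.
Total: 0.3% + 80% + 1.7% = 82%.
Rounded: 82.00%.

82.00%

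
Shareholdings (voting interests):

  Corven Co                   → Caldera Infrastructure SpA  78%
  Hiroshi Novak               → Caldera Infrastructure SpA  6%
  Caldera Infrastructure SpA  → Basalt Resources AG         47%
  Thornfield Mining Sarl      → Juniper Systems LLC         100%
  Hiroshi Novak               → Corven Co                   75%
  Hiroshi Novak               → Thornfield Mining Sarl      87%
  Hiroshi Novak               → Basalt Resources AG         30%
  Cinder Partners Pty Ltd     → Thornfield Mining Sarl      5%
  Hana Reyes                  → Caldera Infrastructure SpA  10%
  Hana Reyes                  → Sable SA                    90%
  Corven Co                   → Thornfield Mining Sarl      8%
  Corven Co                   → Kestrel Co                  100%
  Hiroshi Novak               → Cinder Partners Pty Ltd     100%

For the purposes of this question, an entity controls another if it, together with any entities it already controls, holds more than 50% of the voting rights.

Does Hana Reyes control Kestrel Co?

No

Hana holds 90% of Sable, so Hana controls Sable.
Neither Hana nor any entity Hana controls holds any voting interest in Kestrel.
So Hana does not control Kestrel.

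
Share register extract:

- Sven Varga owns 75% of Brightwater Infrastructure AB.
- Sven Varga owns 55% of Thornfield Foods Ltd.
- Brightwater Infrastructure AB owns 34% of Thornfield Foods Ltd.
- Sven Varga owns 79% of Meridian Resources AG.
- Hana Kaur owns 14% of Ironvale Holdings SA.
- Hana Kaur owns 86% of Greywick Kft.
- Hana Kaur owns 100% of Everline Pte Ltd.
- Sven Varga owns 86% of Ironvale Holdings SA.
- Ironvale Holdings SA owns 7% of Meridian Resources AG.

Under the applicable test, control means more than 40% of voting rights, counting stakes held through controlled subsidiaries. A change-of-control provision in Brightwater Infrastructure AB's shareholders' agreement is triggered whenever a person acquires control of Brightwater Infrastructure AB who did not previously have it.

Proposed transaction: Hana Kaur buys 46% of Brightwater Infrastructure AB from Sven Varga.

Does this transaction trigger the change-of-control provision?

Yes

The purchase adds only to Hana's holdings (Sven's stake shrinks), so Hana is the only person who could newly come to control Brightwater.
Hana holds 100% of Everline, so Hana controls Everline.
Hana holds 86% of Greywick, so Hana controls Greywick.
Neither Hana nor any entity Hana controls holds any voting interest in Brightwater.
So before the transaction, Hana does not control Brightwater.
After the purchase, Hana holds 46% of Brightwater directly, and Sven's stake falls to 29%.
Hana holds 46% of Brightwater, so Hana controls Brightwater.
Hana did not control Brightwater before and does after, so the clause is triggered.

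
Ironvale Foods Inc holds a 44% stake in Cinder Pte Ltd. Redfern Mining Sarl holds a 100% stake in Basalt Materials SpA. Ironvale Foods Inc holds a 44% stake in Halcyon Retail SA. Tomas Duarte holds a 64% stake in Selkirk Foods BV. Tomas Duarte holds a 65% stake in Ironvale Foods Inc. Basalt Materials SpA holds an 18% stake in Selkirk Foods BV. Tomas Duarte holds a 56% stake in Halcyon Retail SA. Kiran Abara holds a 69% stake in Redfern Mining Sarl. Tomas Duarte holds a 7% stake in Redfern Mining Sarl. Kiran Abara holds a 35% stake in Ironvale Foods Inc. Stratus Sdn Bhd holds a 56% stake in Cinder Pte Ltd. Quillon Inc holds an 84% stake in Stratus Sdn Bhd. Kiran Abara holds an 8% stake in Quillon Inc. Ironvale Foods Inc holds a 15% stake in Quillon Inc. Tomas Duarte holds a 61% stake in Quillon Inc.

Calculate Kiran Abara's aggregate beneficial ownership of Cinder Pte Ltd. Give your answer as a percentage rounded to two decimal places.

Kiran reaches Cinder along 3 paths.
Via Quillon → Stratus: 8% × 84% × 56% = 3.7632%.
Via Ironvale → Quillon → Stratus: 35% × 15% × 84% × 56% = 2.4696%.
Via Ironvale: 35% × 44% = 15.4%.
Total: 3.7632% + 2.4696% + 15.4% = 21.6328%.
Rounded: 21.63%.

21.63%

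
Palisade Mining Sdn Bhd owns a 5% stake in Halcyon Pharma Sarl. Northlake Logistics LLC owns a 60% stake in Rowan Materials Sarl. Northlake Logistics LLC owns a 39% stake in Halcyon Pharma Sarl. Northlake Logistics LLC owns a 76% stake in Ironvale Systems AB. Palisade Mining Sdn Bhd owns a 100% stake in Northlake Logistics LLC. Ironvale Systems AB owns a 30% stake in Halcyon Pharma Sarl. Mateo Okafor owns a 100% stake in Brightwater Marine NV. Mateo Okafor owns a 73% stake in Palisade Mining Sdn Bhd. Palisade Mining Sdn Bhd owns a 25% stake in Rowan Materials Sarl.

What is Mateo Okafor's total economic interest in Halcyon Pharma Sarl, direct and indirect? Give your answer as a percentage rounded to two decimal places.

Mateo reaches Halcyon along 3 paths.
Via Palisade: 73% × 5% = 3.65%.
Via Palisade → Northlake → Ironvale: 73% × 100% × 76% × 30% = 16.644%.
Via Palisade → Northlake: 73% × 100% × 39% = 28.47%.
Total: 3.65% + 16.644% + 28.47% = 48.764%.
Rounded: 48.76%.

48.76%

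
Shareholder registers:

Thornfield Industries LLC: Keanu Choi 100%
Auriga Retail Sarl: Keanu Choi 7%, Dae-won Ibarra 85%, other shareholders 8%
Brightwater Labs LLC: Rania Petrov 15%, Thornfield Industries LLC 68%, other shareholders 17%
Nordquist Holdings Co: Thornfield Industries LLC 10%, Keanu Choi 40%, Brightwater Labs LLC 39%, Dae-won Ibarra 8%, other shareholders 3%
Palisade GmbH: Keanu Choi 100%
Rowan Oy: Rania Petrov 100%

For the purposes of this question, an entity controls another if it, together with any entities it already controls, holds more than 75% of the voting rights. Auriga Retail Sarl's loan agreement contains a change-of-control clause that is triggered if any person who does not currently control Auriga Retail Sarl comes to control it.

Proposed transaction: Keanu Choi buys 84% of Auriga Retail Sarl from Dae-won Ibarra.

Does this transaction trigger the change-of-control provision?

The purchase adds only to Keanu's holdings (Dae-won's stake shrinks), so Keanu is the only person who could newly come to control Auriga.
Keanu holds 100% of Thornfield, so Keanu controls Thornfield.
Keanu holds 100% of Palisade, so Keanu controls Palisade.
In Auriga, Keanu's side holds only 7%, not > 75%.
So before the transaction, Keanu does not control Auriga.
After the purchase, Keanu's direct stake in Auriga rises to 7% + 84% = 91%, and Dae-won's stake falls to 1%.
Keanu holds 91% of Auriga, so Keanu controls Auriga.
Keanu did not control Auriga before and does after, so the clause is triggered.

Yes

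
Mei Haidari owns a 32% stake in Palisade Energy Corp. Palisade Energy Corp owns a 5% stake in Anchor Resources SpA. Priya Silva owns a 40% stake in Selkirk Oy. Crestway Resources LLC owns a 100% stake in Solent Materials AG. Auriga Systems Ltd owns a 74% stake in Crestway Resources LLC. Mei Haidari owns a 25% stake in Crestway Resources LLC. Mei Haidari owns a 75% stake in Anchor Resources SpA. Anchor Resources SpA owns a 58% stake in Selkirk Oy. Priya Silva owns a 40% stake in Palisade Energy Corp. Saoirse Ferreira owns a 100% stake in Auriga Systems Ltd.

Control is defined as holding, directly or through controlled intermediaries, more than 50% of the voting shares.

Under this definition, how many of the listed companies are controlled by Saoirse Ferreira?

3

Saoirse holds 100% of Auriga, so Saoirse controls Auriga.
Auriga holds 74% of Crestway, so Saoirse controls Crestway.
Crestway holds 100% of Solent, so Saoirse controls Solent.
No other company's threshold is met.
Saoirse controls 3 companies.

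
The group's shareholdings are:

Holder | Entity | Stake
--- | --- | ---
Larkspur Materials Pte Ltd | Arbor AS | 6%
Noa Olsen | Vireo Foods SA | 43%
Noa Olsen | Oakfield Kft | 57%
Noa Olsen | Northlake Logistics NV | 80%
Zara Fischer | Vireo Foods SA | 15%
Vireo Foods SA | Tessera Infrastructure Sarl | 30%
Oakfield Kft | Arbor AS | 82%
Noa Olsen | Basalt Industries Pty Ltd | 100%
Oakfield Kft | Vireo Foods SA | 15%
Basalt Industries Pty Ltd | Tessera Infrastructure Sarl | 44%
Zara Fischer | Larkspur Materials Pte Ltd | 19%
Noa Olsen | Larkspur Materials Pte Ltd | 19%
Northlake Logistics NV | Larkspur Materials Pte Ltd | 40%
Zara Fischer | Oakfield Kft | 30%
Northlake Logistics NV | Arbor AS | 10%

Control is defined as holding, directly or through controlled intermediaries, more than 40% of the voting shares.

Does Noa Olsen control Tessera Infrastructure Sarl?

Noa holds 100% of Basalt, so Noa controls Basalt.
Noa holds 57% of Oakfield, so Noa controls Oakfield.
Noa and Oakfield together hold 43% + 15% = 58% of Vireo, so Noa controls Vireo.
Vireo and Basalt together hold 30% + 44% = 74% of Tessera, so Noa controls Tessera.

Yes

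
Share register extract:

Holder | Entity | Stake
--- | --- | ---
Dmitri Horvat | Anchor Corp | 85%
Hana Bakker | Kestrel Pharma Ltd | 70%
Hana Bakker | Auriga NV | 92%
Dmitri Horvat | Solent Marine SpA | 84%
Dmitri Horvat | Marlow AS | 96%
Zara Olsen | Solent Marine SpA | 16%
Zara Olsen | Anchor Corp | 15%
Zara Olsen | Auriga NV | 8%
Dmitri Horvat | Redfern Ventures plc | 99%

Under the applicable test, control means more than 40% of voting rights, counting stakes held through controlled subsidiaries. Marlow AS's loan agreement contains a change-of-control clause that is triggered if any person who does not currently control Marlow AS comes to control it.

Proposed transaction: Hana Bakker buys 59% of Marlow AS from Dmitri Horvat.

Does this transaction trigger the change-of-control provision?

Yes

The purchase adds only to Hana's holdings (Dmitri's stake shrinks), so Hana is the only person who could newly come to control Marlow.
Hana holds 92% of Auriga, so Hana controls Auriga.
Hana holds 70% of Kestrel, so Hana controls Kestrel.
Neither Hana nor any entity Hana controls holds any voting interest in Marlow.
So before the transaction, Hana does not control Marlow.
After the purchase, Hana holds 59% of Marlow directly, and Dmitri's stake falls to 37%.
Hana holds 59% of Marlow, so Hana controls Marlow.
Hana did not control Marlow before and does after, so the clause is triggered.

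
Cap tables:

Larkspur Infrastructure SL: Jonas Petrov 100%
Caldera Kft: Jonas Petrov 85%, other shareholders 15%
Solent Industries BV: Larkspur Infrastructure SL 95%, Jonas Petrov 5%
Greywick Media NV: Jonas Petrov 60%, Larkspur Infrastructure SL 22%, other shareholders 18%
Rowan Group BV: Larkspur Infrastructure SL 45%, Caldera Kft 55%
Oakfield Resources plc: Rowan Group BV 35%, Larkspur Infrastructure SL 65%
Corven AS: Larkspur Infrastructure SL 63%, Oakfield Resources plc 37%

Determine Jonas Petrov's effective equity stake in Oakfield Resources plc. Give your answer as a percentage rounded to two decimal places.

97.11%

Jonas reaches Oakfield along 3 paths.
Via Larkspur → Rowan: 100% × 45% × 35% = 15.75%.
Via Caldera → Rowan: 85% × 55% × 35% = 16.3625%.
Via Larkspur: 100% × 65% = 65%.
Total: 15.75% + 16.3625% + 65% = 97.1125%.
Rounded: 97.11%.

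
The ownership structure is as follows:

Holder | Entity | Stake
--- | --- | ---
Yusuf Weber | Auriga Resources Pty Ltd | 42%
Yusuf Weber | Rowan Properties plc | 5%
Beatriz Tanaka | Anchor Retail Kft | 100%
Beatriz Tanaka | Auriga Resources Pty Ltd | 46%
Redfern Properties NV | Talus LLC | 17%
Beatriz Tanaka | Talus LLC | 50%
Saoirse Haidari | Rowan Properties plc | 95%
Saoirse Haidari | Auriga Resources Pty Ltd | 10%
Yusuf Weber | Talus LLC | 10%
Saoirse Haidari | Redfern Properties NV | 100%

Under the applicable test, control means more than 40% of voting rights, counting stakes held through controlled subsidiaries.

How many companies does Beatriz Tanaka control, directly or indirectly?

Beatriz holds 46% of Auriga, so Beatriz controls Auriga.
Beatriz holds 100% of Anchor, so Beatriz controls Anchor.
Beatriz holds 50% of Talus, so Beatriz controls Talus.
No other company's threshold is met.
Beatriz controls 3 companies.

3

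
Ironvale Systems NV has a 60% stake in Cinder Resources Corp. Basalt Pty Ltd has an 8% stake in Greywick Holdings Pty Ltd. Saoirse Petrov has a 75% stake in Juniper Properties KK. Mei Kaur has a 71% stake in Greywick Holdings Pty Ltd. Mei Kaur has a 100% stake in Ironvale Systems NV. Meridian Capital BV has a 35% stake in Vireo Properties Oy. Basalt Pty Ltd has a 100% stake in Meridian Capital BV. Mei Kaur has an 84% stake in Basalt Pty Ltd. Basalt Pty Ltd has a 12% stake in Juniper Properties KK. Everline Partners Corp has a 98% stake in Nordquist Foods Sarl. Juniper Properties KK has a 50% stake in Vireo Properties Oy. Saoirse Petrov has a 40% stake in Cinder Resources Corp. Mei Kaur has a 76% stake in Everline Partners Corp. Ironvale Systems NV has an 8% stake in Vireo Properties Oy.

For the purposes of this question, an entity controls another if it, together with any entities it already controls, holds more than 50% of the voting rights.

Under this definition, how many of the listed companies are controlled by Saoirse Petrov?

1

Saoirse holds 75% of Juniper, so Saoirse controls Juniper.
No other company's threshold is met.
Saoirse controls 1 company.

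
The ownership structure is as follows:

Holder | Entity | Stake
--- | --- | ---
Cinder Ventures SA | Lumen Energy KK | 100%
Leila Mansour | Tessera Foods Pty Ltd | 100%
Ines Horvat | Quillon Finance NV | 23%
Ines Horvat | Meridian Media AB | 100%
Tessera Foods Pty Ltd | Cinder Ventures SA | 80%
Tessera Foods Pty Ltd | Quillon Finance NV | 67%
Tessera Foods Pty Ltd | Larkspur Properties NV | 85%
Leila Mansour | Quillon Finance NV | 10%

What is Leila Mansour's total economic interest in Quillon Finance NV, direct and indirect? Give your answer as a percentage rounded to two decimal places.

Leila reaches Quillon along 2 paths.
Direct stake: 10% = 10%.
Via Tessera: 100% × 67% = 67%.
Total: 10% + 67% = 77%.
Rounded: 77.00%.

77.00%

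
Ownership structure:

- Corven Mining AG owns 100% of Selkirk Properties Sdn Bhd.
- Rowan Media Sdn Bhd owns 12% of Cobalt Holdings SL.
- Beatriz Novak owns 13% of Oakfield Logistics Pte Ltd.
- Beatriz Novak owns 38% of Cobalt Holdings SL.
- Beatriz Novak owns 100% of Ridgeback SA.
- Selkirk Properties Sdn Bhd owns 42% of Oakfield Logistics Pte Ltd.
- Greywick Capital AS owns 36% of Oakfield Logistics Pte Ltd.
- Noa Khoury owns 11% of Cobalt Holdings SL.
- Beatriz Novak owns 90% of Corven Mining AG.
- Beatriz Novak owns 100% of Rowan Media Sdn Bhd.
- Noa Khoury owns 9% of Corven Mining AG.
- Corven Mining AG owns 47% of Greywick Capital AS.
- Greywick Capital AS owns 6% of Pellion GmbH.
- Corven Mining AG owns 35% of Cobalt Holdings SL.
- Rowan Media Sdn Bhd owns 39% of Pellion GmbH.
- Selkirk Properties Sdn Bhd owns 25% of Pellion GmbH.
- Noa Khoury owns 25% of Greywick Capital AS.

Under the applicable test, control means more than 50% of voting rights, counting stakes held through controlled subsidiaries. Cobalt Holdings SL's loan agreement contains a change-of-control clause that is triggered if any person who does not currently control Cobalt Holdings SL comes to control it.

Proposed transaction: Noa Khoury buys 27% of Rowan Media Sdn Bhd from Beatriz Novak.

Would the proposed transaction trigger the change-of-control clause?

The purchase adds only to Noa's holdings (Beatriz's stake shrinks), so Noa is the only person who could newly come to control Cobalt.
Noa's largest direct stake is 25% in Greywick, which does not meet the threshold, so Noa controls no company.
In Cobalt, Noa's side holds only 11%, not > 50%.
So before the transaction, Noa does not control Cobalt.
After the purchase, Noa holds 27% of Rowan directly, and Beatriz's stake falls to 73%.
Noa's side now holds 27% of Rowan, not > 50%, so Noa still does not control Rowan.
After the transaction, Noa's side holds 11% of Cobalt, not > 50%, so Noa still does not control Cobalt.
No new person acquires control, so the clause is not triggered.

No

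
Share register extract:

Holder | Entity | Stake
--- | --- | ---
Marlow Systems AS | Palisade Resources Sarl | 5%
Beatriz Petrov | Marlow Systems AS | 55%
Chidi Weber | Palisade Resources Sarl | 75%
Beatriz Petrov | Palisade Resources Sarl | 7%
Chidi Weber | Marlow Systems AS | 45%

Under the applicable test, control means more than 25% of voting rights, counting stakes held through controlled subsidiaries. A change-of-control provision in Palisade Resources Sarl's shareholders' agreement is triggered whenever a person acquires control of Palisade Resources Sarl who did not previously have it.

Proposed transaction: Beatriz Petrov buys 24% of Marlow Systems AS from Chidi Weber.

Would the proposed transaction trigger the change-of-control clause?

No

The purchase adds only to Beatriz's holdings (Chidi's stake shrinks), so Beatriz is the only person who could newly come to control Palisade.
Beatriz holds 55% of Marlow, so Beatriz controls Marlow.
In Palisade, Beatriz's side holds only 5% + 7% = 12%, not > 25%.
So before the transaction, Beatriz does not control Palisade.
After the purchase, Beatriz's direct stake in Marlow rises to 55% + 24% = 79%, and Chidi's stake falls to 21%.
Beatriz holds 79% of Marlow, so Beatriz controls Marlow.
After the transaction, Beatriz's side holds 5% + 7% = 12% of Palisade, not > 25%, so Beatriz still does not control Palisade.
No new person acquires control, so the clause is not triggered.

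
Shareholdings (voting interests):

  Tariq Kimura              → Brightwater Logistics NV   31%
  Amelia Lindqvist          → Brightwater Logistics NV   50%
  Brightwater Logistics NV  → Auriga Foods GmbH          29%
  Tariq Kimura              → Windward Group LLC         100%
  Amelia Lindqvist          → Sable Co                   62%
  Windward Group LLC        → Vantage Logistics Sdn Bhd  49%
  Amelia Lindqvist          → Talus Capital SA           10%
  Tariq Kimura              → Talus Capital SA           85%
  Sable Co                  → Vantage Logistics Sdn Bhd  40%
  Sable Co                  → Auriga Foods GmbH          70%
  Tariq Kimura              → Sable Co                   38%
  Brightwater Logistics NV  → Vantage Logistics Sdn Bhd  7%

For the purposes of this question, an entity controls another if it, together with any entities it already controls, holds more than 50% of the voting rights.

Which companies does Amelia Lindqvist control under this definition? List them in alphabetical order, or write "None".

Amelia holds 62% of Sable, so Amelia controls Sable.
Sable holds 70% of Auriga, so Amelia controls Auriga.
No other company's threshold is met.

Auriga Foods GmbH, Sable Co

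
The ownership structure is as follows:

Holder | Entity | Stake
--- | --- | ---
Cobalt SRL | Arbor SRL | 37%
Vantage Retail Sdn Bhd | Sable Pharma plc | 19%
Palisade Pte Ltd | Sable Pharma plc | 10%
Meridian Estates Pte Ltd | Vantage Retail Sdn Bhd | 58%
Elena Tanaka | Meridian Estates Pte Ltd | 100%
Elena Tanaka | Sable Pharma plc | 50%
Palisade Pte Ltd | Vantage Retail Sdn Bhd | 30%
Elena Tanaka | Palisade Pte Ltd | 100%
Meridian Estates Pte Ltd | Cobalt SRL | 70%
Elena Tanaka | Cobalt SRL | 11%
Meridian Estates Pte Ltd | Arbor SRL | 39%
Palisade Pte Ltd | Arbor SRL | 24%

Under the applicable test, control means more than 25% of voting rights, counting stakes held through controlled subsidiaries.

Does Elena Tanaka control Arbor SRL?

Yes

Elena holds 100% of Meridian, so Elena controls Meridian.
Elena holds 100% of Palisade, so Elena controls Palisade.
Meridian and Elena together hold 70% + 11% = 81% of Cobalt, so Elena controls Cobalt.
Meridian and Cobalt and Palisade together hold 39% + 37% + 24% = 100% of Arbor, so Elena controls Arbor.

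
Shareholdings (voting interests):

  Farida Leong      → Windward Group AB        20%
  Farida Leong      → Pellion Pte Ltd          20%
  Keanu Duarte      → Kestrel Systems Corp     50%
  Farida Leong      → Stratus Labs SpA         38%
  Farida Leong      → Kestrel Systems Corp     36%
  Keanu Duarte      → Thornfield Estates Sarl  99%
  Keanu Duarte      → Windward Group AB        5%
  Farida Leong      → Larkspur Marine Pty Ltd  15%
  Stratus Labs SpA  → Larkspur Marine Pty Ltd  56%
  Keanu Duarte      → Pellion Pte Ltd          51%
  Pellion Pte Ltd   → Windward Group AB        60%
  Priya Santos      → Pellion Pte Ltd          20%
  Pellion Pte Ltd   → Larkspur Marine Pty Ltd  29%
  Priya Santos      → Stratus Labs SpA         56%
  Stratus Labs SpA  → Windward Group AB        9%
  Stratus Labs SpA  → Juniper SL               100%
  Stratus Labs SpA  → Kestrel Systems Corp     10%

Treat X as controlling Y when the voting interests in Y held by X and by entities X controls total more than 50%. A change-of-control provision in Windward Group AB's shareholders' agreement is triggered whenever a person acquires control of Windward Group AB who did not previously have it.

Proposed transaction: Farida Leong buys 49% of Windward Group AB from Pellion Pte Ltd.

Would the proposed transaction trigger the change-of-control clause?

The purchase adds only to Farida's holdings (Pellion's stake shrinks), so Farida is the only person who could newly come to control Windward.
Farida's largest direct stake is 38% in Stratus, which does not meet the threshold, so Farida controls no company.
In Windward, Farida's side holds only 20%, not > 50%.
So before the transaction, Farida does not control Windward.
After the purchase, Farida's direct stake in Windward rises to 20% + 49% = 69%, and Pellion's stake falls to 11%.
Farida holds 69% of Windward, so Farida controls Windward.
Farida did not control Windward before and does after, so the clause is triggered.

Yes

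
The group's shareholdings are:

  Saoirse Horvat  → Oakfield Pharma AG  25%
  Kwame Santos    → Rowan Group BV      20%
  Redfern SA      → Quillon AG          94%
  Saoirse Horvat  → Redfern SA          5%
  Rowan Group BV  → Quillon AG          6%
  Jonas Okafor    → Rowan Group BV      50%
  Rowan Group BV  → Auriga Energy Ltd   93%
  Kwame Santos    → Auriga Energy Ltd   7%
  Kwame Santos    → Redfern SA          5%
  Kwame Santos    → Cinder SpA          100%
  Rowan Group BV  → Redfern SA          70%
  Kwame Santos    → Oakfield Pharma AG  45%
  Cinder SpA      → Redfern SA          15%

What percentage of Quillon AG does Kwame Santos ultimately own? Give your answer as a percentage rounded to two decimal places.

33.16%

Kwame reaches Quillon along 4 paths.
Via Cinder → Redfern: 100% × 15% × 94% = 14.1%.
Via Rowan → Redfern: 20% × 70% × 94% = 13.16%.
Via Redfern: 5% × 94% = 4.7%.
Via Rowan: 20% × 6% = 1.2%.
Total: 14.1% + 13.16% + 4.7% + 1.2% = 33.16%.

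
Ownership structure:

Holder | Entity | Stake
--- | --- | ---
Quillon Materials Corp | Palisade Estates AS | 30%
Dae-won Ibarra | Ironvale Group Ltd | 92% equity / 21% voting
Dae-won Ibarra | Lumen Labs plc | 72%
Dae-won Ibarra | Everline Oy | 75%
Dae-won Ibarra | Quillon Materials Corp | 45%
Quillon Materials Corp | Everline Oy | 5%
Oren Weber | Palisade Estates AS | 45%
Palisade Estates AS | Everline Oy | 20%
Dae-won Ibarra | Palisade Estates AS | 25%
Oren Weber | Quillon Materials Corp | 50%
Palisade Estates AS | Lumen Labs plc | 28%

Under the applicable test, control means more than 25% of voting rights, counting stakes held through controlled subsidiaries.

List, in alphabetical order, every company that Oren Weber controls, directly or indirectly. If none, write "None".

Lumen Labs plc, Palisade Estates AS, Quillon Materials Corp

Oren holds 50% of Quillon, so Oren controls Quillon.
Quillon and Oren together hold 30% + 45% = 75% of Palisade, so Oren controls Palisade.
Palisade holds 28% of Lumen, so Oren controls Lumen.
No other company's threshold is met.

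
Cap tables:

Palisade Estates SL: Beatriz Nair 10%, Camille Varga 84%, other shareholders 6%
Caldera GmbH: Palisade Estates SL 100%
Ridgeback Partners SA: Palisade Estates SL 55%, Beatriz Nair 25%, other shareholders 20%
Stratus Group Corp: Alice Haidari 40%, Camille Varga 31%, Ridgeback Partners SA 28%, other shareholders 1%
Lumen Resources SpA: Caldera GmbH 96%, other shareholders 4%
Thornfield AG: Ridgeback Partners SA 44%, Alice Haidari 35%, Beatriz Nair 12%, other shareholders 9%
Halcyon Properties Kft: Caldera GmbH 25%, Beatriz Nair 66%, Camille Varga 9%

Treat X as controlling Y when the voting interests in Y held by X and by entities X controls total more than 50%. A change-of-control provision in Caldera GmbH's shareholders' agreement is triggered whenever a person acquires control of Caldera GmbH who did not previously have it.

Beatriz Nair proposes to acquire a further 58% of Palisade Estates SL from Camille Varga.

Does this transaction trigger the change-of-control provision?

The purchase adds only to Beatriz's holdings (Camille's stake shrinks), so Beatriz is the only person who could newly come to control Caldera.
Beatriz holds 66% of Halcyon, so Beatriz controls Halcyon.
Neither Beatriz nor any entity Beatriz controls holds any voting interest in Caldera.
So before the transaction, Beatriz does not control Caldera.
After the purchase, Beatriz's direct stake in Palisade rises to 10% + 58% = 68%, and Camille's stake falls to 26%.
Beatriz holds 68% of Palisade, so Beatriz controls Palisade.
Palisade holds 100% of Caldera, so Beatriz controls Caldera.
Beatriz did not control Caldera before and does after, so the clause is triggered.

Yes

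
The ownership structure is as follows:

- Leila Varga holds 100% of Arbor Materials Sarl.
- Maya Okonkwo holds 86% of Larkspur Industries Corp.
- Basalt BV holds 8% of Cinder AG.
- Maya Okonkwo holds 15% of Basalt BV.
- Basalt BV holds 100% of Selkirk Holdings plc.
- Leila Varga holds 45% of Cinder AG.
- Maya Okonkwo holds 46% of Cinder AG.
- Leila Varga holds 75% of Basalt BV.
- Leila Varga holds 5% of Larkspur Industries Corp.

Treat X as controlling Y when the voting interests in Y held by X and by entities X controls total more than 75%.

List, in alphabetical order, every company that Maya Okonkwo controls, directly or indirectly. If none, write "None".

Maya holds 86% of Larkspur, so Maya controls Larkspur.
No other company's threshold is met.

Larkspur Industries Corp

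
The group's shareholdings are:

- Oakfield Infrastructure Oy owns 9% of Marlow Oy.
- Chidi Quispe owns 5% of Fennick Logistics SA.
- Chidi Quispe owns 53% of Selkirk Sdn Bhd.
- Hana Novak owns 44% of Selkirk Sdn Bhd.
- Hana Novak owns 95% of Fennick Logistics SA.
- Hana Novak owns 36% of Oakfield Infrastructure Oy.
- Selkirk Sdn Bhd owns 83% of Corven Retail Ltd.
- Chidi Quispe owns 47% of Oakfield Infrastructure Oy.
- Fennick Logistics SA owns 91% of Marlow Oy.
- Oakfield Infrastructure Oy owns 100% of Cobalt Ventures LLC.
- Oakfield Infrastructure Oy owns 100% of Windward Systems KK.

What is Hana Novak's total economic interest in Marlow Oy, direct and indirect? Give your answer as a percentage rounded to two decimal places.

Hana reaches Marlow along 2 paths.
Via Oakfield: 36% × 9% = 3.24%.
Via Fennick: 95% × 91% = 86.45%.
Total: 3.24% + 86.45% = 89.69%.

89.69%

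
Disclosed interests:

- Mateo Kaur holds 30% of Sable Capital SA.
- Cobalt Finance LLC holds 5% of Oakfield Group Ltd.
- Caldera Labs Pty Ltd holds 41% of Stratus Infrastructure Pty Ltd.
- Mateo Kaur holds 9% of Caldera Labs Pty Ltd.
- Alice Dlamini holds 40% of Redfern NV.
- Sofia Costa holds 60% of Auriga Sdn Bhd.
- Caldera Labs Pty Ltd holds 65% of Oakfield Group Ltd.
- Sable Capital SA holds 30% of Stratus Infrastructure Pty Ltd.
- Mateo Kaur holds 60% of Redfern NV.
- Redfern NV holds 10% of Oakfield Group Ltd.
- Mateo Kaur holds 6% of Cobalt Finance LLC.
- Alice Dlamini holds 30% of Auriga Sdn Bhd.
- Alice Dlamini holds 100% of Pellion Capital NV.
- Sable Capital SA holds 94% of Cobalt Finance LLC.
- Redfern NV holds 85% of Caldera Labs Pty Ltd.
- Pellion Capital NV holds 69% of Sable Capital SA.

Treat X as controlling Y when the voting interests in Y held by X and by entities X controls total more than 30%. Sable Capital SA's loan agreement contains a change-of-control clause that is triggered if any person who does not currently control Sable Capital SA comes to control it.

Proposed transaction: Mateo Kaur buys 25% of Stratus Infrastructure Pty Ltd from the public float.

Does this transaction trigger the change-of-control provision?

The purchase changes only Mateo's holdings, so Mateo is the only person who could newly come to control Sable.
Mateo holds 60% of Redfern, so Mateo controls Redfern.
Redfern and Mateo together hold 85% + 9% = 94% of Caldera, so Mateo controls Caldera.
Caldera holds 41% of Stratus, so Mateo controls Stratus.
Redfern and Caldera together hold 10% + 65% = 75% of Oakfield, so Mateo controls Oakfield.
In Sable, Mateo's side holds only 30%, not > 30%.
So before the transaction, Mateo does not control Sable.
After the purchase, Mateo holds 25% of Stratus directly.
Caldera and Mateo together hold 41% + 25% = 66% of Stratus, so Mateo controls Stratus.
After the transaction, Mateo's side holds 30% of Sable, not > 30%, so Mateo still does not control Sable.
No new person acquires control, so the clause is not triggered.

No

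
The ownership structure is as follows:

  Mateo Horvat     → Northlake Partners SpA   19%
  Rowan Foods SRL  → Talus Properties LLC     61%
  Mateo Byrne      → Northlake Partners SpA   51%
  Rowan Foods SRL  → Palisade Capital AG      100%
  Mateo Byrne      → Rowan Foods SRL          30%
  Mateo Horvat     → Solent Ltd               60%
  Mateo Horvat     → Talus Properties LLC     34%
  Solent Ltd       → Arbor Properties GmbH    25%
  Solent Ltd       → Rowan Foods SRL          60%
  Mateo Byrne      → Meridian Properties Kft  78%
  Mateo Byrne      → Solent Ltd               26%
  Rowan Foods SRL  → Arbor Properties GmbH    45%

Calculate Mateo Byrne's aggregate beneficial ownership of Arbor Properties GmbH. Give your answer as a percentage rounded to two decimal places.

27.02%

Mateo Byrne reaches Arbor along 3 paths.
Via Solent → Rowan: 26% × 60% × 45% = 7.02%.
Via Rowan: 30% × 45% = 13.5%.
Via Solent: 26% × 25% = 6.5%.
Total: 7.02% + 13.5% + 6.5% = 27.02%.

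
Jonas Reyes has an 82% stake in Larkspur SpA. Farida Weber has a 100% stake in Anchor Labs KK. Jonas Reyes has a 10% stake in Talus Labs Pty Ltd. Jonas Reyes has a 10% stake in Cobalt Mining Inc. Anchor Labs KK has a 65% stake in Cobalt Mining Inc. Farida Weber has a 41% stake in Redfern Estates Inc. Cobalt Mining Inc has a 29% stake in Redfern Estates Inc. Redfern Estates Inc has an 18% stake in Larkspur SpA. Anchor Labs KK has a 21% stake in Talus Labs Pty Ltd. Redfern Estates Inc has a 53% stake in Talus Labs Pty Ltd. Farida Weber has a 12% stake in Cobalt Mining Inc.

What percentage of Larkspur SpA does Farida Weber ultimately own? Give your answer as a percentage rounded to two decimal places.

11.40%

Farida reaches Larkspur along 3 paths.
Via Redfern: 41% × 18% = 7.38%.
Via Anchor → Cobalt → Redfern: 100% × 65% × 29% × 18% = 3.393%.
Via Cobalt → Redfern: 12% × 29% × 18% = 0.6264%.
Total: 7.38% + 3.393% + 0.6264% = 11.3994%.
Rounded: 11.40%.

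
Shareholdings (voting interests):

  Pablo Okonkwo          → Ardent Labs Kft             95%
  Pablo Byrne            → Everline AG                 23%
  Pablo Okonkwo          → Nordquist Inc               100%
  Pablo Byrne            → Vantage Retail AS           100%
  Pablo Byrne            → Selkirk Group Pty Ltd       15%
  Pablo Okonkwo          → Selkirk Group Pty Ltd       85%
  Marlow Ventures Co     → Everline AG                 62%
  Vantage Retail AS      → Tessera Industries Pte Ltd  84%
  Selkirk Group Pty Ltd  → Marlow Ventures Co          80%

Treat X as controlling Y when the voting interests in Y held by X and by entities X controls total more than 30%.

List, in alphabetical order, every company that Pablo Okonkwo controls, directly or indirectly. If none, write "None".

Pablo Okonkwo holds 85% of Selkirk, so Pablo Okonkwo controls Selkirk.
Pablo Okonkwo holds 95% of Ardent, so Pablo Okonkwo controls Ardent.
Selkirk holds 80% of Marlow, so Pablo Okonkwo controls Marlow.
Pablo Okonkwo holds 100% of Nordquist, so Pablo Okonkwo controls Nordquist.
Marlow holds 62% of Everline, so Pablo Okonkwo controls Everline.
No other company's threshold is met.

Ardent Labs Kft, Everline AG, Marlow Ventures Co, Nordquist Inc, Selkirk Group Pty Ltd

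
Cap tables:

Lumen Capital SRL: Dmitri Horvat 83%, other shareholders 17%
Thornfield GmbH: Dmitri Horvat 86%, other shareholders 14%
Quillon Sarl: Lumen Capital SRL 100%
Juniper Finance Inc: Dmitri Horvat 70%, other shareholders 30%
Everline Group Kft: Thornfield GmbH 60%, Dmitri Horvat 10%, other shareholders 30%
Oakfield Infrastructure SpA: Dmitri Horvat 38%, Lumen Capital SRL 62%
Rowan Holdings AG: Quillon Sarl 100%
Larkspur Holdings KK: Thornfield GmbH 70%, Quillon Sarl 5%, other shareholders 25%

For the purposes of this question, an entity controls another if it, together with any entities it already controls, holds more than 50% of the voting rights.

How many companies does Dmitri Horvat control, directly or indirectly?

Dmitri holds 83% of Lumen, so Dmitri controls Lumen.
Dmitri holds 86% of Thornfield, so Dmitri controls Thornfield.
Lumen holds 100% of Quillon, so Dmitri controls Quillon.
Dmitri holds 70% of Juniper, so Dmitri controls Juniper.
Thornfield and Dmitri together hold 60% + 10% = 70% of Everline, so Dmitri controls Everline.
Dmitri and Lumen together hold 38% + 62% = 100% of Oakfield, so Dmitri controls Oakfield.
Quillon holds 100% of Rowan, so Dmitri controls Rowan.
Thornfield and Quillon together hold 70% + 5% = 75% of Larkspur, so Dmitri controls Larkspur.
Dmitri controls 8 companies.

8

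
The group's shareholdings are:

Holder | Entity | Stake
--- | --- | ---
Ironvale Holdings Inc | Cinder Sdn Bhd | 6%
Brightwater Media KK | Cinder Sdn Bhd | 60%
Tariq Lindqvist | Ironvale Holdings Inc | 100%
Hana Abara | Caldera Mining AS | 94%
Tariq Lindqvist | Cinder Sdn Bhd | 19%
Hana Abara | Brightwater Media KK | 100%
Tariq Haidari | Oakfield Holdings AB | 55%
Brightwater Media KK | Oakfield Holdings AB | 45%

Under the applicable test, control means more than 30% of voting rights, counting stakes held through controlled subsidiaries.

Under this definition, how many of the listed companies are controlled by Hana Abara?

4

Hana holds 100% of Brightwater, so Hana controls Brightwater.
Hana holds 94% of Caldera, so Hana controls Caldera.
Brightwater holds 60% of Cinder, so Hana controls Cinder.
Brightwater holds 45% of Oakfield, so Hana controls Oakfield.
No other company's threshold is met.
Hana controls 4 companies.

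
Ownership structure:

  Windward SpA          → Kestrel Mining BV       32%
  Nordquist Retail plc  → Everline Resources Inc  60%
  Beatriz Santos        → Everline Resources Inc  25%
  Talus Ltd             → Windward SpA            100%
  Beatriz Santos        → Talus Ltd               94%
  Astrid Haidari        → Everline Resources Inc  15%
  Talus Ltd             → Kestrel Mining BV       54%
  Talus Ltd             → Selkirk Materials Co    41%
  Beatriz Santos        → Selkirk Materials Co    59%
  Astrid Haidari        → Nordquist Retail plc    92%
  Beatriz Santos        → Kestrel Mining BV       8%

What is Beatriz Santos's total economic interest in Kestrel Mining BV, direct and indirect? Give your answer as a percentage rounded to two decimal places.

Beatriz reaches Kestrel along 3 paths.
Via Talus: 94% × 54% = 50.76%.
Via Talus → Windward: 94% × 100% × 32% = 30.08%.
Direct stake: 8% = 8%.
Total: 50.76% + 30.08% + 8% = 88.84%.

88.84%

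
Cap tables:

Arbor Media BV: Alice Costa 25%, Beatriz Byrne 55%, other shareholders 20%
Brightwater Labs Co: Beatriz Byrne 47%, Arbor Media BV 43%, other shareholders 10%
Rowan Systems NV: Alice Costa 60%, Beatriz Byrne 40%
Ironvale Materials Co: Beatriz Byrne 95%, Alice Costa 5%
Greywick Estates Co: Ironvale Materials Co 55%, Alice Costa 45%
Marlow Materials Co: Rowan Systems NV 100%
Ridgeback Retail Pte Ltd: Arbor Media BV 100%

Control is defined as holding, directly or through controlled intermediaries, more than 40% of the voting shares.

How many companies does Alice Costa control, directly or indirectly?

3

Alice holds 60% of Rowan, so Alice controls Rowan.
Alice holds 45% of Greywick, so Alice controls Greywick.
Rowan holds 100% of Marlow, so Alice controls Marlow.
No other company's threshold is met.
Alice controls 3 companies.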